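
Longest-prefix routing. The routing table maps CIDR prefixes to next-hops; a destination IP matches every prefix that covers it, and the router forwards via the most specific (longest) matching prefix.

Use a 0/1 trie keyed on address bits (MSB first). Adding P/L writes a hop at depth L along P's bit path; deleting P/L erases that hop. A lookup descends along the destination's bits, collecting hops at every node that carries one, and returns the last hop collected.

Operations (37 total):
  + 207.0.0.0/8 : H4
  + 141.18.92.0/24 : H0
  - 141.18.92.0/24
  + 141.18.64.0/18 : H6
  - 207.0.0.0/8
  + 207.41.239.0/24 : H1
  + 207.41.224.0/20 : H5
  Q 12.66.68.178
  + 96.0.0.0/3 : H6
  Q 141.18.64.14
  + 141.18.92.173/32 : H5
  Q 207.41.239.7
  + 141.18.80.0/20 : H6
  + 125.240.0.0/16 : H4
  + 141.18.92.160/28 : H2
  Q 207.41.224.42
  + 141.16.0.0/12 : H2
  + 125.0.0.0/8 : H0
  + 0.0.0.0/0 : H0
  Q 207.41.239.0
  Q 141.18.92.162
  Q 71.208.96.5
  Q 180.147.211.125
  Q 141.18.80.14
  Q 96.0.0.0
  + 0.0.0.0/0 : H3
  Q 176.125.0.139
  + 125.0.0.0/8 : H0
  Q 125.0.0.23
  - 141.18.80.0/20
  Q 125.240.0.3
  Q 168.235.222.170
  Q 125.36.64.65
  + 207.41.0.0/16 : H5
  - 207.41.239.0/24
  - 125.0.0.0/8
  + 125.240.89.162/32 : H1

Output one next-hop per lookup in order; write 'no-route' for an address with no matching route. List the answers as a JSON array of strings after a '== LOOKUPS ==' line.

Apply in order:
  add 207.0.0.0/8 -> H4 at depth 8
  add 141.18.92.0/24 -> H0 at depth 24
  del 141.18.92.0/24 (clear depth 24)
  add 141.18.64.0/18 -> H6 at depth 18
  del 207.0.0.0/8 (clear depth 8)
  add 207.41.239.0/24 -> H1 at depth 24
  add 207.41.224.0/20 -> H5 at depth 20
  ? 12.66.68.178  path d0:-  best=no-route
  add 96.0.0.0/3 -> H6 at depth 3
  ? 141.18.64.14  path d0:-→d1:-→d2:-→d3:-→d4:-→d5:-→d6:-→d7:-→d8:-→d9:-→d10:-→d11:-→d12:-→d13:-→d14:-→d15:-→d16:-→d17:-→d18:H6→d19:-  best=H6
  add 141.18.92.173/32 -> H5 at depth 32
  ? 207.41.239.7  path d0:-→d1:-→d2:-→d3:-→d4:-→d5:-→d6:-→d7:-→d8:-→d9:-→d10:-→d11:-→d12:-→d13:-→d14:-→d15:-→d16:-→d17:-→d18:-→d19:-→d20:H5→d21:-→d22:-→d23:-→d24:H1  best=H1
  add 141.18.80.0/20 -> H6 at depth 20
  add 125.240.0.0/16 -> H4 at depth 16
  add 141.18.92.160/28 -> H2 at depth 28
  ? 207.41.224.42  path d0:-→d1:-→d2:-→d3:-→d4:-→d5:-→d6:-→d7:-→d8:-→d9:-→d10:-→d11:-→d12:-→d13:-→d14:-→d15:-→d16:-→d17:-→d18:-→d19:-→d20:H5  best=H5
  add 141.16.0.0/12 -> H2 at depth 12
  add 125.0.0.0/8 -> H0 at depth 8
  add 0.0.0.0/0 -> H0 at depth 0
  ? 207.41.239.0  path d0:H0→d1:-→d2:-→d3:-→d4:-→d5:-→d6:-→d7:-→d8:-→d9:-→d10:-→d11:-→d12:-→d13:-→d14:-→d15:-→d16:-→d17:-→d18:-→d19:-→d20:H5→d21:-→d22:-→d23:-→d24:H1  best=H1
  ? 141.18.92.162  path d0:H0→d1:-→d2:-→d3:-→d4:-→d5:-→d6:-→d7:-→d8:-→d9:-→d10:-→d11:-→d12:H2→d13:-→d14:-→d15:-→d16:-→d17:-→d18:H6→d19:-→d20:H6→d21:-→d22:-→d23:-→d24:-→d25:-→d26:-→d27:-→d28:H2  best=H2
  ? 71.208.96.5  path d0:H0→d1:-→d2:-  best=H0
  ? 180.147.211.125  path d0:H0→d1:-→d2:-  best=H0
  ? 141.18.80.14  path d0:H0→d1:-→d2:-→d3:-→d4:-→d5:-→d6:-→d7:-→d8:-→d9:-→d10:-→d11:-→d12:H2→d13:-→d14:-→d15:-→d16:-→d17:-→d18:H6→d19:-→d20:H6  best=H6
  ? 96.0.0.0  path d0:H0→d1:-→d2:-→d3:H6  best=H6
  add 0.0.0.0/0 -> H3 at depth 0
  ? 176.125.0.139  path d0:H3→d1:-→d2:-  best=H3
  add 125.0.0.0/8 -> H0 at depth 8
  ? 125.0.0.23  path d0:H3→d1:-→d2:-→d3:H6→d4:-→d5:-→d6:-→d7:-→d8:H0  best=H0
  del 141.18.80.0/20 (clear depth 20)
  ? 125.240.0.3  path d0:H3→d1:-→d2:-→d3:H6→d4:-→d5:-→d6:-→d7:-→d8:H0→d9:-→d10:-→d11:-→d12:-→d13:-→d14:-→d15:-→d16:H4  best=H4
  ? 168.235.222.170  path d0:H3→d1:-→d2:-  best=H3
  ? 125.36.64.65  path d0:H3→d1:-→d2:-→d3:H6→d4:-→d5:-→d6:-→d7:-→d8:H0  best=H0
  add 207.41.0.0/16 -> H5 at depth 16
  del 207.41.239.0/24 (clear depth 24)
  del 125.0.0.0/8 (clear depth 8)
  add 125.240.89.162/32 -> H1 at depth 32

== LOOKUPS ==
["no-route","H6","H1","H5","H1","H2","H0","H0","H6","H6","H3","H0","H4","H3","H0"]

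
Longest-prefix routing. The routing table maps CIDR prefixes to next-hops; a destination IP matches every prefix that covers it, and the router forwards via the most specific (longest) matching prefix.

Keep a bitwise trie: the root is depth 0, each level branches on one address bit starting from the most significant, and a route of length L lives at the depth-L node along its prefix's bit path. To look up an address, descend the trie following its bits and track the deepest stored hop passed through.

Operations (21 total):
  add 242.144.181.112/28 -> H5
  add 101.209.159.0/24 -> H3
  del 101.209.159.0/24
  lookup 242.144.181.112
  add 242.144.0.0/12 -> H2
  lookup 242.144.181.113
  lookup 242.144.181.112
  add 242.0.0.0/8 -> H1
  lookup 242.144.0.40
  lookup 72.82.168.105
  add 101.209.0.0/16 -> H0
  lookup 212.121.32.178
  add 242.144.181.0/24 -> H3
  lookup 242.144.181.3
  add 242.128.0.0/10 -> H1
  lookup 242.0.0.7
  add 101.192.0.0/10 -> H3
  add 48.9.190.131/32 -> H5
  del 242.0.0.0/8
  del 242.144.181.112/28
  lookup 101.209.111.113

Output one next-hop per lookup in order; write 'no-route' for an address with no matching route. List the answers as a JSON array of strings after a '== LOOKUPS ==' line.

Trace:
  + 242.144.181.112/28 (H5) depth=28
  + 101.209.159.0/24 (H3) depth=24
  - 101.209.159.0/24 clear@24
  Q 242.144.181.112: descend 1111001010010000101101010111 ; hops seen [H5] ; pick H5
  + 242.144.0.0/12 (H2) depth=12
  Q 242.144.181.113: descend 1111001010010000101101010111 ; hops seen [H2,H5] ; pick H5
  Q 242.144.181.112: descend 1111001010010000101101010111 ; hops seen [H2,H5] ; pick H5
  + 242.0.0.0/8 (H1) depth=8
  Q 242.144.0.40: descend 1111001010010000 ; hops seen [H1,H2] ; pick H2
  Q 72.82.168.105: descend 01 ; hops seen [∅] ; pick no-route
  + 101.209.0.0/16 (H0) depth=16
  Q 212.121.32.178: descend 11 ; hops seen [∅] ; pick no-route
  + 242.144.181.0/24 (H3) depth=24
  Q 242.144.181.3: descend 1111001010010000101101010 ; hops seen [H1,H2,H3] ; pick H3
  + 242.128.0.0/10 (H1) depth=10
  Q 242.0.0.7: descend 11110010 ; hops seen [H1] ; pick H1
  + 101.192.0.0/10 (H3) depth=10
  + 48.9.190.131/32 (H5) depth=32
  - 242.0.0.0/8 clear@8
  - 242.144.181.112/28 clear@28
  Q 101.209.111.113: descend 0110010111010001 ; hops seen [H3,H0] ; pick H0

== LOOKUPS ==
["H5","H5","H5","H2","no-route","no-route","H3","H1","H0"]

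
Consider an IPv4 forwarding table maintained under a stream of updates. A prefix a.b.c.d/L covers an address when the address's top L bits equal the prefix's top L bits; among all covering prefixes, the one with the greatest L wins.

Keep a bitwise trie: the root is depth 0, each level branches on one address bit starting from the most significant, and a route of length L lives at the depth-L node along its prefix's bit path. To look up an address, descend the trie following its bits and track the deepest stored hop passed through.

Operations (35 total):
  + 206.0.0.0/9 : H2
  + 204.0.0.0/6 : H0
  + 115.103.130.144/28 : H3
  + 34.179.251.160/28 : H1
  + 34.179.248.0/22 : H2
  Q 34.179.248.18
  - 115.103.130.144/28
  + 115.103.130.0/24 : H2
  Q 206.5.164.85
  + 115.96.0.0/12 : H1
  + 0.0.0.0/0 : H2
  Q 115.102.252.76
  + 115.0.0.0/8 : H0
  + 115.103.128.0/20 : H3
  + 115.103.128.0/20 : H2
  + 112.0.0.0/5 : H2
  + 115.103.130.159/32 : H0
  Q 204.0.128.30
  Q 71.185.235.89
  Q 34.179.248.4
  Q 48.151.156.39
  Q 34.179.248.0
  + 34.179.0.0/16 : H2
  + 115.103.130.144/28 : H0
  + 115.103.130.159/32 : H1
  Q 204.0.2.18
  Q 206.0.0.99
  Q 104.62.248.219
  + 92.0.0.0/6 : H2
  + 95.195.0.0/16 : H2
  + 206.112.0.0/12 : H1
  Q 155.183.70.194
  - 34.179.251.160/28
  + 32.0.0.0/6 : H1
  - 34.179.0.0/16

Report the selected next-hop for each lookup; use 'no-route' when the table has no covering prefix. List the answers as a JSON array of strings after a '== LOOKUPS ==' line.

Trace:
  add 206.0.0.0/9 -> H2 at depth 9
  add 204.0.0.0/6 -> H0 at depth 6
  add 115.103.130.144/28 -> H3 at depth 28
  add 34.179.251.160/28 -> H1 at depth 28
  add 34.179.248.0/22 -> H2 at depth 22
  ? 34.179.248.18  path d0:-→d1:-→d2:-→d3:-→d4:-→d5:-→d6:-→d7:-→d8:-→d9:-→d10:-→d11:-→d12:-→d13:-→d14:-→d15:-→d16:-→d17:-→d18:-→d19:-→d20:-→d21:-→d22:H2  best=H2
  - 115.103.130.144/28 clear@28
  add 115.103.130.0/24 -> H2 at depth 24
  ? 206.5.164.85  path d0:-→d1:-→d2:-→d3:-→d4:-→d5:-→d6:H0→d7:-→d8:-→d9:H2  best=H2
  add 115.96.0.0/12 -> H1 at depth 12
  add 0.0.0.0/0 -> H2 at depth 0
  ? 115.102.252.76  path d0:H2→d1:-→d2:-→d3:-→d4:-→d5:-→d6:-→d7:-→d8:-→d9:-→d10:-→d11:-→d12:H1→d13:-→d14:-→d15:-  best=H1
  add 115.0.0.0/8 -> H0 at depth 8
  add 115.103.128.0/20 -> H3 at depth 20
  add 115.103.128.0/20 -> H2 at depth 20
  add 112.0.0.0/5 -> H2 at depth 5
  add 115.103.130.159/32 -> H0 at depth 32
  ? 204.0.128.30  path d0:H2→d1:-→d2:-→d3:-→d4:-→d5:-→d6:H0  best=H0
  ? 71.185.235.89  path d0:H2→d1:-→d2:-  best=H2
  ? 34.179.248.4  path d0:H2→d1:-→d2:-→d3:-→d4:-→d5:-→d6:-→d7:-→d8:-→d9:-→d10:-→d11:-→d12:-→d13:-→d14:-→d15:-→d16:-→d17:-→d18:-→d19:-→d20:-→d21:-→d22:H2  best=H2
  ? 48.151.156.39  path d0:H2→d1:-→d2:-→d3:-  best=H2
  ? 34.179.248.0  path d0:H2→d1:-→d2:-→d3:-→d4:-→d5:-→d6:-→d7:-→d8:-→d9:-→d10:-→d11:-→d12:-→d13:-→d14:-→d15:-→d16:-→d17:-→d18:-→d19:-→d20:-→d21:-→d22:H2  best=H2
  add 34.179.0.0/16 -> H2 at depth 16
  add 115.103.130.144/28 -> H0 at depth 28
  add 115.103.130.159/32 -> H1 at depth 32
  ? 204.0.2.18  path d0:H2→d1:-→d2:-→d3:-→d4:-→d5:-→d6:H0  best=H0
  ? 206.0.0.99  path d0:H2→d1:-→d2:-→d3:-→d4:-→d5:-→d6:H0→d7:-→d8:-→d9:H2  best=H2
  ? 104.62.248.219  path d0:H2→d1:-→d2:-→d3:-  best=H2
  add 92.0.0.0/6 -> H2 at depth 6
  add 95.195.0.0/16 -> H2 at depth 16
  add 206.112.0.0/12 -> H1 at depth 12
  ? 155.183.70.194  path d0:H2→d1:-  best=H2
  - 34.179.251.160/28 clear@28
  add 32.0.0.0/6 -> H1 at depth 6
  - 34.179.0.0/16 clear@16

== LOOKUPS ==
["H2","H2","H1","H0","H2","H2","H2","H2","H0","H2","H2","H2"]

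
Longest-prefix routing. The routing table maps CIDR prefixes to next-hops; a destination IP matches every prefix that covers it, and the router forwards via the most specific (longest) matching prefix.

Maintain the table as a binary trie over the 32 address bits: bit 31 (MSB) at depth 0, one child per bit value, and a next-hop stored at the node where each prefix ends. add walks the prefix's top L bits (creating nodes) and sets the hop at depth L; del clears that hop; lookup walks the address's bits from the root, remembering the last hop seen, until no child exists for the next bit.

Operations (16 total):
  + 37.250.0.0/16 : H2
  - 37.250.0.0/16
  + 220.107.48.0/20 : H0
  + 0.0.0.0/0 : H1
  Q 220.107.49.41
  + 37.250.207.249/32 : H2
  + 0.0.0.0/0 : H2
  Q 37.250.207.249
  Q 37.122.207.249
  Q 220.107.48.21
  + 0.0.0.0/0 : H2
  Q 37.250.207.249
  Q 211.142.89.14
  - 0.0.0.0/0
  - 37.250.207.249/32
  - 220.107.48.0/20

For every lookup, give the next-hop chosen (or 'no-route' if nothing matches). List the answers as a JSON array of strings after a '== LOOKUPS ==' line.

Trace:
  add 37.250.0.0/16 -> H2 at depth 16
  - 37.250.0.0/16 clear@16
  add 220.107.48.0/20 -> H0 at depth 20
  add 0.0.0.0/0 -> H1 at depth 0
  Q 220.107.49.41: descend 11011100011010110011 ; hops seen [H1,H0] ; pick H0
  add 37.250.207.249/32 -> H2 at depth 32
  add 0.0.0.0/0 -> H2 at depth 0
  Q 37.250.207.249: descend 00100101111110101100111111111001 ; hops seen [H2,H2] ; pick H2
  Q 37.122.207.249: descend 00100101 ; hops seen [H2] ; pick H2
  Q 220.107.48.21: descend 11011100011010110011 ; hops seen [H2,H0] ; pick H0
  add 0.0.0.0/0 -> H2 at depth 0
  Q 37.250.207.249: descend 00100101111110101100111111111001 ; hops seen [H2,H2] ; pick H2
  Q 211.142.89.14: descend 1101 ; hops seen [H2] ; pick H2
  - 0.0.0.0/0 clear@0
  - 37.250.207.249/32 clear@32
  - 220.107.48.0/20 clear@20

== LOOKUPS ==
["H0","H2","H2","H0","H2","H2"]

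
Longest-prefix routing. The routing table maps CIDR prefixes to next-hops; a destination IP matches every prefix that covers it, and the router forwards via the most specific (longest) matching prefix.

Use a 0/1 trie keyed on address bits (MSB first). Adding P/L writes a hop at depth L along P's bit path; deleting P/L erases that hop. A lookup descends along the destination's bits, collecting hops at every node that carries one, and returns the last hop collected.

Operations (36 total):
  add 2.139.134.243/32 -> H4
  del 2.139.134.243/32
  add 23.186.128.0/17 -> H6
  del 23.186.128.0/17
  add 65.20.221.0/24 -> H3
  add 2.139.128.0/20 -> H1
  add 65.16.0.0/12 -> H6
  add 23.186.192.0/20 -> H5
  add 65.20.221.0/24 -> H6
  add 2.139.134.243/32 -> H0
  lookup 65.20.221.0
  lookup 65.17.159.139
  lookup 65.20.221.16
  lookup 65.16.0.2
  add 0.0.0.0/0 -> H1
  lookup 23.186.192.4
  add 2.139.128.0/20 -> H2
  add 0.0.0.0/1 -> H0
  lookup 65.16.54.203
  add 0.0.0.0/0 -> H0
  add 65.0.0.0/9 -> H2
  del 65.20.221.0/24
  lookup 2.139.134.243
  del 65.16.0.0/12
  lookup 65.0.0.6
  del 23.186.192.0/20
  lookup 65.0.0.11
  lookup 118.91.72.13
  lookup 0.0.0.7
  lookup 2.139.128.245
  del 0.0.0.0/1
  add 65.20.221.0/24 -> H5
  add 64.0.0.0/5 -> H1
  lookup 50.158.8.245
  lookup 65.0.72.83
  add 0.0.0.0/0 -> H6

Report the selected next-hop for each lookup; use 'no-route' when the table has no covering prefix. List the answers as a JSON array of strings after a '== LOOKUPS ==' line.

Apply in order:
  add 2.139.134.243/32 -> H4 at depth 32
  del 2.139.134.243/32 (clear depth 32)
  add 23.186.128.0/17 -> H6 at depth 17
  del 23.186.128.0/17 (clear depth 17)
  add 65.20.221.0/24 -> H3 at depth 24
  add 2.139.128.0/20 -> H1 at depth 20
  add 65.16.0.0/12 -> H6 at depth 12
  add 23.186.192.0/20 -> H5 at depth 20
  add 65.20.221.0/24 -> H6 at depth 24
  add 2.139.134.243/32 -> H0 at depth 32
  Q 65.20.221.0: descend 010000010001010011011101 ; hops seen [H6,H6] ; pick H6
  Q 65.17.159.139: descend 0100000100010 ; hops seen [H6] ; pick H6
  Q 65.20.221.16: descend 010000010001010011011101 ; hops seen [H6,H6] ; pick H6
  Q 65.16.0.2: descend 0100000100010 ; hops seen [H6] ; pick H6
  add 0.0.0.0/0 -> H1 at depth 0
  Q 23.186.192.4: descend 00010111101110101100 ; hops seen [H1,H5] ; pick H5
  add 2.139.128.0/20 -> H2 at depth 20
  add 0.0.0.0/1 -> H0 at depth 1
  Q 65.16.54.203: descend 0100000100010 ; hops seen [H1,H0,H6] ; pick H6
  add 0.0.0.0/0 -> H0 at depth 0
  add 65.0.0.0/9 -> H2 at depth 9
  del 65.20.221.0/24 (clear depth 24)
  Q 2.139.134.243: descend 00000010100010111000011011110011 ; hops seen [H0,H0,H2,H0] ; pick H0
  del 65.16.0.0/12 (clear depth 12)
  Q 65.0.0.6: descend 01000001000 ; hops seen [H0,H0,H2] ; pick H2
  del 23.186.192.0/20 (clear depth 20)
  Q 65.0.0.11: descend 01000001000 ; hops seen [H0,H0,H2] ; pick H2
  Q 118.91.72.13: descend 01 ; hops seen [H0,H0] ; pick H0
  Q 0.0.0.7: descend 000000 ; hops seen [H0,H0] ; pick H0
  Q 2.139.128.245: descend 000000101000101110000 ; hops seen [H0,H0,H2] ; pick H2
  del 0.0.0.0/1 (clear depth 1)
  add 65.20.221.0/24 -> H5 at depth 24
  add 64.0.0.0/5 -> H1 at depth 5
  Q 50.158.8.245: descend 00 ; hops seen [H0] ; pick H0
  Q 65.0.72.83: descend 01000001000 ; hops seen [H0,H1,H2] ; pick H2
  add 0.0.0.0/0 -> H6 at depth 0

== LOOKUPS ==
["H6","H6","H6","H6","H5","H6","H0","H2","H2","H0","H0","H2","H0","H2"]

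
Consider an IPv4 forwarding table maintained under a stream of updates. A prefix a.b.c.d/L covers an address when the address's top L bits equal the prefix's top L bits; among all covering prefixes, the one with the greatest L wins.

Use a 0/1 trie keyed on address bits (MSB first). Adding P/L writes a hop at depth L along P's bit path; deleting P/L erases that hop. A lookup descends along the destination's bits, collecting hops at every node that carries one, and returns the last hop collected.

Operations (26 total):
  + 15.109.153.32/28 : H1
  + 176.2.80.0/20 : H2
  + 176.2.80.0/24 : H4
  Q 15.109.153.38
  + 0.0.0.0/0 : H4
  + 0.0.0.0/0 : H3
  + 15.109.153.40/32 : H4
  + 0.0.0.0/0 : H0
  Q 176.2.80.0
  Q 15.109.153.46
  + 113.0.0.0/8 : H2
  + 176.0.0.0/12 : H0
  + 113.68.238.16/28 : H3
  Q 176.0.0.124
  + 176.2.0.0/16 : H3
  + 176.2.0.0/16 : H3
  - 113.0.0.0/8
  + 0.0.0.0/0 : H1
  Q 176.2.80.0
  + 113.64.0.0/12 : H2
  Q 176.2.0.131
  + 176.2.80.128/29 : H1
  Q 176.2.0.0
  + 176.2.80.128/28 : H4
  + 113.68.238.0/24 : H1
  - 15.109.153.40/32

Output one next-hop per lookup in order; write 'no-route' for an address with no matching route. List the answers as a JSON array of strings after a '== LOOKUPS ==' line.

Process each operation:
  + 15.109.153.32/28 (H1) depth=28
  + 176.2.80.0/20 (H2) depth=20
  + 176.2.80.0/24 (H4) depth=24
  Q 15.109.153.38: descend 0000111101101101100110010010 ; hops seen [H1] ; pick H1
  + 0.0.0.0/0 (H4) depth=0
  + 0.0.0.0/0 (H3) depth=0
  + 15.109.153.40/32 (H4) depth=32
  + 0.0.0.0/0 (H0) depth=0
  Q 176.2.80.0: descend 101100000000001001010000 ; hops seen [H0,H2,H4] ; pick H4
  Q 15.109.153.46: descend 00001111011011011001100100101 ; hops seen [H0,H1] ; pick H1
  + 113.0.0.0/8 (H2) depth=8
  + 176.0.0.0/12 (H0) depth=12
  + 113.68.238.16/28 (H3) depth=28
  Q 176.0.0.124: descend 10110000000000 ; hops seen [H0,H0] ; pick H0
  + 176.2.0.0/16 (H3) depth=16
  + 176.2.0.0/16 (H3) depth=16
  - 113.0.0.0/8 clear@8
  + 0.0.0.0/0 (H1) depth=0
  Q 176.2.80.0: descend 101100000000001001010000 ; hops seen [H1,H0,H3,H2,H4] ; pick H4
  + 113.64.0.0/12 (H2) depth=12
  Q 176.2.0.131: descend 10110000000000100 ; hops seen [H1,H0,H3] ; pick H3
  + 176.2.80.128/29 (H1) depth=29
  Q 176.2.0.0: descend 10110000000000100 ; hops seen [H1,H0,H3] ; pick H3
  + 176.2.80.128/28 (H4) depth=28
  + 113.68.238.0/24 (H1) depth=24
  - 15.109.153.40/32 clear@32

== LOOKUPS ==
["H1","H4","H1","H0","H4","H3","H3"]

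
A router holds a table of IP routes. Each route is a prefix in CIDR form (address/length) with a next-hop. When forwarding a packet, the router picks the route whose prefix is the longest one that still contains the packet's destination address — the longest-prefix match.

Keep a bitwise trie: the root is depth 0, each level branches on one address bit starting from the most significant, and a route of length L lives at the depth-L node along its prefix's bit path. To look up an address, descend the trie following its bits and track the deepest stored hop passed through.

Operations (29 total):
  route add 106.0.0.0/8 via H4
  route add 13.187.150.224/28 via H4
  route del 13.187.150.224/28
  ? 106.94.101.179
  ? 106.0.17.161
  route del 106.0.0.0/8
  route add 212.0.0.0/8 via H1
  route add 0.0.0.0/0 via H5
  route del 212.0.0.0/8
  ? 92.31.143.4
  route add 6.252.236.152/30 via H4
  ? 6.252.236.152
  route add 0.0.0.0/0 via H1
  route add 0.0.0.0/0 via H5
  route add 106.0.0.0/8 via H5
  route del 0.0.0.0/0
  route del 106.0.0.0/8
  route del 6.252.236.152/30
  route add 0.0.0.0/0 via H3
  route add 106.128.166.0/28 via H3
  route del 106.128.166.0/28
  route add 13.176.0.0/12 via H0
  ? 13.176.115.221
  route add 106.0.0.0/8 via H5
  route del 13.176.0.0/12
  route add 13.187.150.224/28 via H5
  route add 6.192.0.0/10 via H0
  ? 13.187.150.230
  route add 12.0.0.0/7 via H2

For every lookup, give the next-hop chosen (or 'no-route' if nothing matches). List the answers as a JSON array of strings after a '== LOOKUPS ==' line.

Process each operation:
  add 106.0.0.0/8 -> H4 at depth 8
  add 13.187.150.224/28 -> H4 at depth 28
  - 13.187.150.224/28 clear@28
  Q 106.94.101.179: descend 01101010 ; hops seen [H4] ; pick H4
  Q 106.0.17.161: descend 01101010 ; hops seen [H4] ; pick H4
  - 106.0.0.0/8 clear@8
  add 212.0.0.0/8 -> H1 at depth 8
  add 0.0.0.0/0 -> H5 at depth 0
  - 212.0.0.0/8 clear@8
  Q 92.31.143.4: descend 01 ; hops seen [H5] ; pick H5
  add 6.252.236.152/30 -> H4 at depth 30
  Q 6.252.236.152: descend 000001101111110011101100100110 ; hops seen [H5,H4] ; pick H4
  add 0.0.0.0/0 -> H1 at depth 0
  add 0.0.0.0/0 -> H5 at depth 0
  add 106.0.0.0/8 -> H5 at depth 8
  - 0.0.0.0/0 clear@0
  - 106.0.0.0/8 clear@8
  - 6.252.236.152/30 clear@30
  add 0.0.0.0/0 -> H3 at depth 0
  add 106.128.166.0/28 -> H3 at depth 28
  - 106.128.166.0/28 clear@28
  add 13.176.0.0/12 -> H0 at depth 12
  Q 13.176.115.221: descend 000011011011 ; hops seen [H3,H0] ; pick H0
  add 106.0.0.0/8 -> H5 at depth 8
  - 13.176.0.0/12 clear@12
  add 13.187.150.224/28 -> H5 at depth 28
  add 6.192.0.0/10 -> H0 at depth 10
  Q 13.187.150.230: descend 0000110110111011100101101110 ; hops seen [H3,H5] ; pick H5
  add 12.0.0.0/7 -> H2 at depth 7

== LOOKUPS ==
["H4","H4","H5","H4","H0","H5"]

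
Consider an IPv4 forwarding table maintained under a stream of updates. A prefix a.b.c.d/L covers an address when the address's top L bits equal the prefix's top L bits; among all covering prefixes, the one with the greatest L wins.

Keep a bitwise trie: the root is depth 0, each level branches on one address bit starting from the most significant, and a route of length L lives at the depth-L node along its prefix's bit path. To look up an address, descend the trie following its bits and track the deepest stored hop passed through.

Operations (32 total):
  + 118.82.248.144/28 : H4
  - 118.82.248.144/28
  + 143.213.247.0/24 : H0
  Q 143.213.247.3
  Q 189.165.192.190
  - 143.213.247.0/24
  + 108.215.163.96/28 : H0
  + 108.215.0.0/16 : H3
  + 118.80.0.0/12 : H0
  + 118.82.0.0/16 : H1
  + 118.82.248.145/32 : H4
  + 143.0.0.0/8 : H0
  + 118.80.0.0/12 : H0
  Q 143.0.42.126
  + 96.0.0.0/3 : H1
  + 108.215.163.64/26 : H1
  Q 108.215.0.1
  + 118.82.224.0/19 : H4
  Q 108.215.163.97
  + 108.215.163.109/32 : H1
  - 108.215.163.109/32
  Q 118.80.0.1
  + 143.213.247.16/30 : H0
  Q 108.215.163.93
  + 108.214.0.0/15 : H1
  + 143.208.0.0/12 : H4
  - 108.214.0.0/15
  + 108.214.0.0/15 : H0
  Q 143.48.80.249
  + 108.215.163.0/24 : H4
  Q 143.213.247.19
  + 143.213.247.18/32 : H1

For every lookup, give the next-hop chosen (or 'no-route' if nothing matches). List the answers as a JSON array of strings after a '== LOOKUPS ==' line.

Apply in order:
  + 118.82.248.144/28 (H4) depth=28
  - 118.82.248.144/28 clear@28
  + 143.213.247.0/24 (H0) depth=24
  Q 143.213.247.3: descend 100011111101010111110111 ; hops seen [H0] ; pick H0
  Q 189.165.192.190: descend 10 ; hops seen [∅] ; pick no-route
  - 143.213.247.0/24 clear@24
  + 108.215.163.96/28 (H0) depth=28
  + 108.215.0.0/16 (H3) depth=16
  + 118.80.0.0/12 (H0) depth=12
  + 118.82.0.0/16 (H1) depth=16
  + 118.82.248.145/32 (H4) depth=32
  + 143.0.0.0/8 (H0) depth=8
  + 118.80.0.0/12 (H0) depth=12
  Q 143.0.42.126: descend 10001111 ; hops seen [H0] ; pick H0
  + 96.0.0.0/3 (H1) depth=3
  + 108.215.163.64/26 (H1) depth=26
  Q 108.215.0.1: descend 0110110011010111 ; hops seen [H1,H3] ; pick H3
  + 118.82.224.0/19 (H4) depth=19
  Q 108.215.163.97: descend 0110110011010111101000110110 ; hops seen [H1,H3,H1,H0] ; pick H0
  + 108.215.163.109/32 (H1) depth=32
  - 108.215.163.109/32 clear@32
  Q 118.80.0.1: descend 01110110010100 ; hops seen [H1,H0] ; pick H0
  + 143.213.247.16/30 (H0) depth=30
  Q 108.215.163.93: descend 01101100110101111010001101 ; hops seen [H1,H3,H1] ; pick H1
  + 108.214.0.0/15 (H1) depth=15
  + 143.208.0.0/12 (H4) depth=12
  - 108.214.0.0/15 clear@15
  + 108.214.0.0/15 (H0) depth=15
  Q 143.48.80.249: descend 10001111 ; hops seen [H0] ; pick H0
  + 108.215.163.0/24 (H4) depth=24
  Q 143.213.247.19: descend 100011111101010111110111000100 ; hops seen [H0,H4,H0] ; pick H0
  + 143.213.247.18/32 (H1) depth=32

== LOOKUPS ==
["H0","no-route","H0","H3","H0","H0","H1","H0","H0"]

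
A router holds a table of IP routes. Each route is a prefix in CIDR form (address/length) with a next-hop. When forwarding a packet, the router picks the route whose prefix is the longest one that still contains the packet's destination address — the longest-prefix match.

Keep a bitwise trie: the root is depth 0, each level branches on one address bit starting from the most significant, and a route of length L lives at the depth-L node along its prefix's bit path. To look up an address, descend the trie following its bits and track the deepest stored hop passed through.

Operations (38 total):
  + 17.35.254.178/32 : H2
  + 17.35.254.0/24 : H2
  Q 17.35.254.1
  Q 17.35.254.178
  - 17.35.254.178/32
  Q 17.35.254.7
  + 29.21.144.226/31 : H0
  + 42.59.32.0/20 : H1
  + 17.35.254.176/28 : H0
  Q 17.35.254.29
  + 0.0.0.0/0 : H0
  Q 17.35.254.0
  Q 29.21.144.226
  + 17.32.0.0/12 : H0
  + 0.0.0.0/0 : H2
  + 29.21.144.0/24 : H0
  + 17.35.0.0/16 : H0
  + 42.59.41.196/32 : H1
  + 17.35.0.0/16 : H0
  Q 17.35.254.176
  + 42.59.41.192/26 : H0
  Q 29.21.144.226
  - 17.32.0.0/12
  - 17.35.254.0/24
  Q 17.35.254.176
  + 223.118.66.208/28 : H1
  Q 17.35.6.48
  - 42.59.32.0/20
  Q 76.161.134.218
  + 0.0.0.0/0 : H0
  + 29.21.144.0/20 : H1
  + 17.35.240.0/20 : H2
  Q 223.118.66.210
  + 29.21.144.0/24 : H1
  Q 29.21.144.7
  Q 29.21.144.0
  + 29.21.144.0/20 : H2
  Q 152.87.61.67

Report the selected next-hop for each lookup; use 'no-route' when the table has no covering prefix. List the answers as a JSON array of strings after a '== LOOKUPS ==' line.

Apply in order:
  + 17.35.254.178/32 (H2) depth=32
  + 17.35.254.0/24 (H2) depth=24
  Q 17.35.254.1: descend 000100010010001111111110 ; hops seen [H2] ; pick H2
  Q 17.35.254.178: descend 00010001001000111111111010110010 ; hops seen [H2,H2] ; pick H2
  - 17.35.254.178/32 clear@32
  Q 17.35.254.7: descend 000100010010001111111110 ; hops seen [H2] ; pick H2
  + 29.21.144.226/31 (H0) depth=31
  + 42.59.32.0/20 (H1) depth=20
  + 17.35.254.176/28 (H0) depth=28
  Q 17.35.254.29: descend 000100010010001111111110 ; hops seen [H2] ; pick H2
  + 0.0.0.0/0 (H0) depth=0
  Q 17.35.254.0: descend 000100010010001111111110 ; hops seen [H0,H2] ; pick H2
  Q 29.21.144.226: descend 0001110100010101100100001110001 ; hops seen [H0,H0] ; pick H0
  + 17.32.0.0/12 (H0) depth=12
  + 0.0.0.0/0 (H2) depth=0
  + 29.21.144.0/24 (H0) depth=24
  + 17.35.0.0/16 (H0) depth=16
  + 42.59.41.196/32 (H1) depth=32
  + 17.35.0.0/16 (H0) depth=16
  Q 17.35.254.176: descend 000100010010001111111110101100 ; hops seen [H2,H0,H0,H2,H0] ; pick H0
  + 42.59.41.192/26 (H0) depth=26
  Q 29.21.144.226: descend 0001110100010101100100001110001 ; hops seen [H2,H0,H0] ; pick H0
  - 17.32.0.0/12 clear@12
  - 17.35.254.0/24 clear@24
  Q 17.35.254.176: descend 000100010010001111111110101100 ; hops seen [H2,H0,H0] ; pick H0
  + 223.118.66.208/28 (H1) depth=28
  Q 17.35.6.48: descend 0001000100100011 ; hops seen [H2,H0] ; pick H0
  - 42.59.32.0/20 clear@20
  Q 76.161.134.218: descend 0 ; hops seen [H2] ; pick H2
  + 0.0.0.0/0 (H0) depth=0
  + 29.21.144.0/20 (H1) depth=20
  + 17.35.240.0/20 (H2) depth=20
  Q 223.118.66.210: descend 1101111101110110010000101101 ; hops seen [H0,H1] ; pick H1
  + 29.21.144.0/24 (H1) depth=24
  Q 29.21.144.7: descend 000111010001010110010000 ; hops seen [H0,H1,H1] ; pick H1
  Q 29.21.144.0: descend 000111010001010110010000 ; hops seen [H0,H1,H1] ; pick H1
  + 29.21.144.0/20 (H2) depth=20
  Q 152.87.61.67: descend 1 ; hops seen [H0] ; pick H0

== LOOKUPS ==
["H2","H2","H2","H2","H2","H0","H0","H0","H0","H0","H2","H1","H1","H1","H0"]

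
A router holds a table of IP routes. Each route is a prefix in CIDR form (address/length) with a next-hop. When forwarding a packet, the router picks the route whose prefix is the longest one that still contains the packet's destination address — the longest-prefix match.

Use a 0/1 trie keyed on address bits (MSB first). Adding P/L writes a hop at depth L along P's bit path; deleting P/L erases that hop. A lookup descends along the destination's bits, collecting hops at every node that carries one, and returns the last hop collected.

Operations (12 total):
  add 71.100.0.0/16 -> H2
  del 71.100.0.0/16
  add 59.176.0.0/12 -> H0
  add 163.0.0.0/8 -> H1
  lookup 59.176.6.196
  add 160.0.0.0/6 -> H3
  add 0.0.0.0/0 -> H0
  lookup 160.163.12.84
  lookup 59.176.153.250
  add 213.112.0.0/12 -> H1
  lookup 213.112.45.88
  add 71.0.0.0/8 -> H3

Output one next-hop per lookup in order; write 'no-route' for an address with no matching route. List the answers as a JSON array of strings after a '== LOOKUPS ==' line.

Apply in order:
  + 71.100.0.0/16 (H2) depth=16
  del 71.100.0.0/16 (clear depth 16)
  + 59.176.0.0/12 (H0) depth=12
  + 163.0.0.0/8 (H1) depth=8
  Q 59.176.6.196: descend 001110111011 ; hops seen [H0] ; pick H0
  + 160.0.0.0/6 (H3) depth=6
  + 0.0.0.0/0 (H0) depth=0
  Q 160.163.12.84: descend 101000 ; hops seen [H0,H3] ; pick H3
  Q 59.176.153.250: descend 001110111011 ; hops seen [H0,H0] ; pick H0
  + 213.112.0.0/12 (H1) depth=12
  Q 213.112.45.88: descend 110101010111 ; hops seen [H0,H1] ; pick H1
  + 71.0.0.0/8 (H3) depth=8

== LOOKUPS ==
["H0","H3","H0","H1"]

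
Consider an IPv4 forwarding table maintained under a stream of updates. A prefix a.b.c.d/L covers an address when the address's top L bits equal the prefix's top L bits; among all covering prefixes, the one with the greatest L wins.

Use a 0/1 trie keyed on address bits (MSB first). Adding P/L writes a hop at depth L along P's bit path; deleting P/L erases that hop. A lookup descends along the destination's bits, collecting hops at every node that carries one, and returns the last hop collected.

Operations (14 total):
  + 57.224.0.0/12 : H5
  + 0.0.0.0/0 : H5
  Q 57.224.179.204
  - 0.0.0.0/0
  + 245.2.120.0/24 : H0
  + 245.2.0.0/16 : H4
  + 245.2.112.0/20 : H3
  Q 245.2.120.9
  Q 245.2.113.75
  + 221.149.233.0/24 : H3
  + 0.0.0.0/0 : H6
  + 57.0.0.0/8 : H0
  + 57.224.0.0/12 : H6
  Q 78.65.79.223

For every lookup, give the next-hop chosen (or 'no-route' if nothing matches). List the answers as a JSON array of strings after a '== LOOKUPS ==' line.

Trace:
  + 57.224.0.0/12 (H5) depth=12
  + 0.0.0.0/0 (H5) depth=0
  ? 57.224.179.204  path d0:H5→d1:-→d2:-→d3:-→d4:-→d5:-→d6:-→d7:-→d8:-→d9:-→d10:-→d11:-→d12:H5  best=H5
  - 0.0.0.0/0 clear@0
  + 245.2.120.0/24 (H0) depth=24
  + 245.2.0.0/16 (H4) depth=16
  + 245.2.112.0/20 (H3) depth=20
  ? 245.2.120.9  path d0:-→d1:-→d2:-→d3:-→d4:-→d5:-→d6:-→d7:-→d8:-→d9:-→d10:-→d11:-→d12:-→d13:-→d14:-→d15:-→d16:H4→d17:-→d18:-→d19:-→d20:H3→d21:-→d22:-→d23:-→d24:H0  best=H0
  ? 245.2.113.75  path d0:-→d1:-→d2:-→d3:-→d4:-→d5:-→d6:-→d7:-→d8:-→d9:-→d10:-→d11:-→d12:-→d13:-→d14:-→d15:-→d16:H4→d17:-→d18:-→d19:-→d20:H3  best=H3
  + 221.149.233.0/24 (H3) depth=24
  + 0.0.0.0/0 (H6) depth=0
  + 57.0.0.0/8 (H0) depth=8
  + 57.224.0.0/12 (H6) depth=12
  ? 78.65.79.223  path d0:H6→d1:-  best=H6

== LOOKUPS ==
["H5","H0","H3","H6"]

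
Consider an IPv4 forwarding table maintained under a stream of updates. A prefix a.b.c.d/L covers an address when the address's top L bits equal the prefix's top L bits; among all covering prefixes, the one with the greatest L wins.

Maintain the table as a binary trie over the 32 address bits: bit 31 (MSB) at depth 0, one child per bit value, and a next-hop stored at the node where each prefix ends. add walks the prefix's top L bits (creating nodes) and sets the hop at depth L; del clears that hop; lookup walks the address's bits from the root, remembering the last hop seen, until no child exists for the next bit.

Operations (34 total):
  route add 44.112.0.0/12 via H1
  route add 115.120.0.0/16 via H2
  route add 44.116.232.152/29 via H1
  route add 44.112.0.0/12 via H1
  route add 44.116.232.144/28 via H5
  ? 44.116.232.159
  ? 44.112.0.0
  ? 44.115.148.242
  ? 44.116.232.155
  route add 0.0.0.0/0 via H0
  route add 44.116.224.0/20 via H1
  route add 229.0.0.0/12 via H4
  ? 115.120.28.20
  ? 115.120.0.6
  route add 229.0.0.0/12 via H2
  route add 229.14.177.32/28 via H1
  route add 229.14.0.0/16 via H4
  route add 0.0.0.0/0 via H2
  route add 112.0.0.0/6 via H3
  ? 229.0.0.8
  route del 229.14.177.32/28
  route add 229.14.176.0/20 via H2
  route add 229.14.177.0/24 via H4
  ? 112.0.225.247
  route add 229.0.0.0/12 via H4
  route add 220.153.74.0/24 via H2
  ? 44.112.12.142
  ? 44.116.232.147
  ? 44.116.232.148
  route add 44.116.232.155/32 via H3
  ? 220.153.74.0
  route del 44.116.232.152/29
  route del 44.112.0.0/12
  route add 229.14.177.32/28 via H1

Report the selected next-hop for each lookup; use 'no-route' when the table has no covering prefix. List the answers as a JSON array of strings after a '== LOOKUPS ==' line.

Trace:
  add 44.112.0.0/12 -> H1 at depth 12
  add 115.120.0.0/16 -> H2 at depth 16
  add 44.116.232.152/29 -> H1 at depth 29
  add 44.112.0.0/12 -> H1 at depth 12
  add 44.116.232.144/28 -> H5 at depth 28
  ? 44.116.232.159  path d0:-→d1:-→d2:-→d3:-→d4:-→d5:-→d6:-→d7:-→d8:-→d9:-→d10:-→d11:-→d12:H1→d13:-→d14:-→d15:-→d16:-→d17:-→d18:-→d19:-→d20:-→d21:-→d22:-→d23:-→d24:-→d25:-→d26:-→d27:-→d28:H5→d29:H1  best=H1
  ? 44.112.0.0  path d0:-→d1:-→d2:-→d3:-→d4:-→d5:-→d6:-→d7:-→d8:-→d9:-→d10:-→d11:-→d12:H1→d13:-  best=H1
  ? 44.115.148.242  path d0:-→d1:-→d2:-→d3:-→d4:-→d5:-→d6:-→d7:-→d8:-→d9:-→d10:-→d11:-→d12:H1→d13:-  best=H1
  ? 44.116.232.155  path d0:-→d1:-→d2:-→d3:-→d4:-→d5:-→d6:-→d7:-→d8:-→d9:-→d10:-→d11:-→d12:H1→d13:-→d14:-→d15:-→d16:-→d17:-→d18:-→d19:-→d20:-→d21:-→d22:-→d23:-→d24:-→d25:-→d26:-→d27:-→d28:H5→d29:H1  best=H1
  add 0.0.0.0/0 -> H0 at depth 0
  add 44.116.224.0/20 -> H1 at depth 20
  add 229.0.0.0/12 -> H4 at depth 12
  ? 115.120.28.20  path d0:H0→d1:-→d2:-→d3:-→d4:-→d5:-→d6:-→d7:-→d8:-→d9:-→d10:-→d11:-→d12:-→d13:-→d14:-→d15:-→d16:H2  best=H2
  ? 115.120.0.6  path d0:H0→d1:-→d2:-→d3:-→d4:-→d5:-→d6:-→d7:-→d8:-→d9:-→d10:-→d11:-→d12:-→d13:-→d14:-→d15:-→d16:H2  best=H2
  add 229.0.0.0/12 -> H2 at depth 12
  add 229.14.177.32/28 -> H1 at depth 28
  add 229.14.0.0/16 -> H4 at depth 16
  add 0.0.0.0/0 -> H2 at depth 0
  add 112.0.0.0/6 -> H3 at depth 6
  ? 229.0.0.8  path d0:H2→d1:-→d2:-→d3:-→d4:-→d5:-→d6:-→d7:-→d8:-→d9:-→d10:-→d11:-→d12:H2  best=H2
  - 229.14.177.32/28 clear@28
  add 229.14.176.0/20 -> H2 at depth 20
  add 229.14.177.0/24 -> H4 at depth 24
  ? 112.0.225.247  path d0:H2→d1:-→d2:-→d3:-→d4:-→d5:-→d6:H3  best=H3
  add 229.0.0.0/12 -> H4 at depth 12
  add 220.153.74.0/24 -> H2 at depth 24
  ? 44.112.12.142  path d0:H2→d1:-→d2:-→d3:-→d4:-→d5:-→d6:-→d7:-→d8:-→d9:-→d10:-→d11:-→d12:H1→d13:-  best=H1
  ? 44.116.232.147  path d0:H2→d1:-→d2:-→d3:-→d4:-→d5:-→d6:-→d7:-→d8:-→d9:-→d10:-→d11:-→d12:H1→d13:-→d14:-→d15:-→d16:-→d17:-→d18:-→d19:-→d20:H1→d21:-→d22:-→d23:-→d24:-→d25:-→d26:-→d27:-→d28:H5  best=H5
  ? 44.116.232.148  path d0:H2→d1:-→d2:-→d3:-→d4:-→d5:-→d6:-→d7:-→d8:-→d9:-→d10:-→d11:-→d12:H1→d13:-→d14:-→d15:-→d16:-→d17:-→d18:-→d19:-→d20:H1→d21:-→d22:-→d23:-→d24:-→d25:-→d26:-→d27:-→d28:H5  best=H5
  add 44.116.232.155/32 -> H3 at depth 32
  ? 220.153.74.0  path d0:H2→d1:-→d2:-→d3:-→d4:-→d5:-→d6:-→d7:-→d8:-→d9:-→d10:-→d11:-→d12:-→d13:-→d14:-→d15:-→d16:-→d17:-→d18:-→d19:-→d20:-→d21:-→d22:-→d23:-→d24:H2  best=H2
  - 44.116.232.152/29 clear@29
  - 44.112.0.0/12 clear@12
  add 229.14.177.32/28 -> H1 at depth 28

== LOOKUPS ==
["H1","H1","H1","H1","H2","H2","H2","H3","H1","H5","H5","H2"]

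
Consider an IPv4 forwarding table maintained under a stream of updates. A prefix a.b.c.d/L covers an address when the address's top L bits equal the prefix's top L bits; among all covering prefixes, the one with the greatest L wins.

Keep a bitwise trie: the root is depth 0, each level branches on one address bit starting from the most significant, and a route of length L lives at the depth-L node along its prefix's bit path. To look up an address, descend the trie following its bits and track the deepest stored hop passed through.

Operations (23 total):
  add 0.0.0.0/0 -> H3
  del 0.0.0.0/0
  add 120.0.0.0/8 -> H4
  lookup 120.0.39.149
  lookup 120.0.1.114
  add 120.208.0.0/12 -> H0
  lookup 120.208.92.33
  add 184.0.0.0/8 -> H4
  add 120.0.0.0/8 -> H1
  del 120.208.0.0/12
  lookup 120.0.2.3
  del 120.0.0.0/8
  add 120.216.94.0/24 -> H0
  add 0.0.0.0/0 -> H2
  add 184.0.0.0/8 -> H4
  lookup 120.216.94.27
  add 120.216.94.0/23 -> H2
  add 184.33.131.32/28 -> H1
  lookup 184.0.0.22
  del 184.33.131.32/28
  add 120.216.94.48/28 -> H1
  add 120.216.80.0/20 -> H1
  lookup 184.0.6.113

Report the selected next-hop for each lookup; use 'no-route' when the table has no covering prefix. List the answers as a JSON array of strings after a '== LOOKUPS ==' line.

Process each operation:
  add 0.0.0.0/0 -> H3 at depth 0
  - 0.0.0.0/0 clear@0
  add 120.0.0.0/8 -> H4 at depth 8
  ? 120.0.39.149  path d0:-→d1:-→d2:-→d3:-→d4:-→d5:-→d6:-→d7:-→d8:H4  best=H4
  ? 120.0.1.114  path d0:-→d1:-→d2:-→d3:-→d4:-→d5:-→d6:-→d7:-→d8:H4  best=H4
  add 120.208.0.0/12 -> H0 at depth 12
  ? 120.208.92.33  path d0:-→d1:-→d2:-→d3:-→d4:-→d5:-→d6:-→d7:-→d8:H4→d9:-→d10:-→d11:-→d12:H0  best=H0
  add 184.0.0.0/8 -> H4 at depth 8
  add 120.0.0.0/8 -> H1 at depth 8
  - 120.208.0.0/12 clear@12
  ? 120.0.2.3  path d0:-→d1:-→d2:-→d3:-→d4:-→d5:-→d6:-→d7:-→d8:H1  best=H1
  - 120.0.0.0/8 clear@8
  add 120.216.94.0/24 -> H0 at depth 24
  add 0.0.0.0/0 -> H2 at depth 0
  add 184.0.0.0/8 -> H4 at depth 8
  ? 120.216.94.27  path d0:H2→d1:-→d2:-→d3:-→d4:-→d5:-→d6:-→d7:-→d8:-→d9:-→d10:-→d11:-→d12:-→d13:-→d14:-→d15:-→d16:-→d17:-→d18:-→d19:-→d20:-→d21:-→d22:-→d23:-→d24:H0  best=H0
  add 120.216.94.0/23 -> H2 at depth 23
  add 184.33.131.32/28 -> H1 at depth 28
  ? 184.0.0.22  path d0:H2→d1:-→d2:-→d3:-→d4:-→d5:-→d6:-→d7:-→d8:H4→d9:-→d10:-  best=H4
  - 184.33.131.32/28 clear@28
  add 120.216.94.48/28 -> H1 at depth 28
  add 120.216.80.0/20 -> H1 at depth 20
  ? 184.0.6.113  path d0:H2→d1:-→d2:-→d3:-→d4:-→d5:-→d6:-→d7:-→d8:H4→d9:-→d10:-  best=H4

== LOOKUPS ==
["H4","H4","H0","H1","H0","H4","H4"]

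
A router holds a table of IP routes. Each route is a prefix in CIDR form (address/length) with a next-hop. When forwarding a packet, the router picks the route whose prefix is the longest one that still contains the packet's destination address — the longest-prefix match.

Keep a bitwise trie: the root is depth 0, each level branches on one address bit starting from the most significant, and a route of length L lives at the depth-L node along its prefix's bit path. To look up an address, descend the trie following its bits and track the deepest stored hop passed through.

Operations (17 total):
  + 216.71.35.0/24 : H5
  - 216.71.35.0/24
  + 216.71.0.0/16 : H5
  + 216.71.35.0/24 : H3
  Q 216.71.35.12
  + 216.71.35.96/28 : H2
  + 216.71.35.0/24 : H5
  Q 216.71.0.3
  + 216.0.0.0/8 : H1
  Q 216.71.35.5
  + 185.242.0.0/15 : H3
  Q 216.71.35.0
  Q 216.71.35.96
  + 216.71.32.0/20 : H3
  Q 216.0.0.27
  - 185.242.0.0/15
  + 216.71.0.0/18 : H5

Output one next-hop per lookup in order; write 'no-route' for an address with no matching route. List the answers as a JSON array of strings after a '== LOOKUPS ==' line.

Trace:
  add 216.71.35.0/24 -> H5 at depth 24
  del 216.71.35.0/24 (clear depth 24)
  add 216.71.0.0/16 -> H5 at depth 16
  add 216.71.35.0/24 -> H3 at depth 24
  Q 216.71.35.12: descend 110110000100011100100011 ; hops seen [H5,H3] ; pick H3
  add 216.71.35.96/28 -> H2 at depth 28
  add 216.71.35.0/24 -> H5 at depth 24
  Q 216.71.0.3: descend 110110000100011100 ; hops seen [H5] ; pick H5
  add 216.0.0.0/8 -> H1 at depth 8
  Q 216.71.35.5: descend 1101100001000111001000110 ; hops seen [H1,H5,H5] ; pick H5
  add 185.242.0.0/15 -> H3 at depth 15
  Q 216.71.35.0: descend 1101100001000111001000110 ; hops seen [H1,H5,H5] ; pick H5
  Q 216.71.35.96: descend 1101100001000111001000110110 ; hops seen [H1,H5,H5,H2] ; pick H2
  add 216.71.32.0/20 -> H3 at depth 20
  Q 216.0.0.27: descend 110110000 ; hops seen [H1] ; pick H1
  del 185.242.0.0/15 (clear depth 15)
  add 216.71.0.0/18 -> H5 at depth 18

== LOOKUPS ==
["H3","H5","H5","H5","H2","H1"]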